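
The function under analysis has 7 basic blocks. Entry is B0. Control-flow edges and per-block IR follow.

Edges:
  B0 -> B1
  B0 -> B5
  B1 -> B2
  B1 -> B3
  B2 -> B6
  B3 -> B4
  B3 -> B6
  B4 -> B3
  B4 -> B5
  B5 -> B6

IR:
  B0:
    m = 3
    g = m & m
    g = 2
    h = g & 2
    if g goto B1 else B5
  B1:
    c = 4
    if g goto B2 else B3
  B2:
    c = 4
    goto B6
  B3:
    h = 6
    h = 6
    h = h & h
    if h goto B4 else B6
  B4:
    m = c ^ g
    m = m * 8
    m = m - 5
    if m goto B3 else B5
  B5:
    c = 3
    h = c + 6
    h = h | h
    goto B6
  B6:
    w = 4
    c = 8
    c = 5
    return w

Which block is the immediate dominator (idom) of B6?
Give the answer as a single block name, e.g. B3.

idom tree: B1←B0 B2←B1 B3←B1 B4←B3 B5←B0 B6←B0
Join-block Dom:
  B3: preds {B1,B4}: {B0,B1} ∩ {B0,B1,B3,B4} = {B0,B1}; idom=B1
  B5: preds {B0,B4}: {B0} ∩ {B0,B1,B3,B4} = {B0}; idom=B0
  B6: preds {B2,B3,B5}: {B0,B1,B2} ∩ {B0,B1,B3} ∩ {B0,B5} = {B0}; idom=B0

idom(B6) = B0

Answer: B0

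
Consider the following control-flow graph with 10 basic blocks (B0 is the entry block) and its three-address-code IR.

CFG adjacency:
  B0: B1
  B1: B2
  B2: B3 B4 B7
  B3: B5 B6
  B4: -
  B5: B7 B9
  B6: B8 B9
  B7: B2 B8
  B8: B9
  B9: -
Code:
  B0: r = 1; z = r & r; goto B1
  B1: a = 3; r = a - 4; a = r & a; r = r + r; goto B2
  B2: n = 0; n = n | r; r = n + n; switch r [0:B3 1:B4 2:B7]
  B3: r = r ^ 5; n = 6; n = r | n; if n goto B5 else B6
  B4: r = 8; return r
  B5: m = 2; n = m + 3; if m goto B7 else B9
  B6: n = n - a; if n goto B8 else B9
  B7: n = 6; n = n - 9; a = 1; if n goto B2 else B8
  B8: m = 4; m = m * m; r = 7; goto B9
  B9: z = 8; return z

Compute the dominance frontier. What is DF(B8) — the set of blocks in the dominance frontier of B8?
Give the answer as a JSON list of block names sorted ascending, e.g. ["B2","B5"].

idom tree: B1←B0 B2←B1 B3←B2 B4←B2 B5←B3 B6←B3 B7←B2 B8←B2 B9←B2
Dom∩ at merges:
  B2: preds {B1,B7}: {B0,B1} ∩ {B0,B1,B2,B7} = {B0,B1}; idom=B1
  B7: preds {B2,B5}: {B0,B1,B2} ∩ {B0,B1,B2,B3,B5} = {B0,B1,B2}; idom=B2
  B8: preds {B6,B7}: {B0,B1,B2,B3,B6} ∩ {B0,B1,B2,B7} = {B0,B1,B2}; idom=B2
  B9: preds {B5,B6,B8}: {B0,B1,B2,B3,B5} ∩ {B0,B1,B2,B3,B6} ∩ {B0,B1,B2,B8} = {B0,B1,B2}; idom=B2

DF walk-up:
  B2←B1: walk · to B1
  B2←B7: walk B7→B2 to B1
  B7←B2: walk · to B2
  B7←B5: walk B5→B3 to B2
  B8←B6: walk B6→B3 to B2
  B8←B7: walk B7 to B2
  B9←B5: walk B5→B3 to B2
  B9←B6: walk B6→B3 to B2
  B9←B8: walk B8 to B2
  B0 → ∅
  B1 → ∅
  B2 → {B2}
  B3 → {B7,B8,B9}
  B4 → ∅
  B5 → {B7,B9}
  B6 → {B8,B9}
  B7 → {B2,B8}
  B8 → {B9}
  B9 → ∅

DF(B8) = ["B9"]

Answer: ["B9"]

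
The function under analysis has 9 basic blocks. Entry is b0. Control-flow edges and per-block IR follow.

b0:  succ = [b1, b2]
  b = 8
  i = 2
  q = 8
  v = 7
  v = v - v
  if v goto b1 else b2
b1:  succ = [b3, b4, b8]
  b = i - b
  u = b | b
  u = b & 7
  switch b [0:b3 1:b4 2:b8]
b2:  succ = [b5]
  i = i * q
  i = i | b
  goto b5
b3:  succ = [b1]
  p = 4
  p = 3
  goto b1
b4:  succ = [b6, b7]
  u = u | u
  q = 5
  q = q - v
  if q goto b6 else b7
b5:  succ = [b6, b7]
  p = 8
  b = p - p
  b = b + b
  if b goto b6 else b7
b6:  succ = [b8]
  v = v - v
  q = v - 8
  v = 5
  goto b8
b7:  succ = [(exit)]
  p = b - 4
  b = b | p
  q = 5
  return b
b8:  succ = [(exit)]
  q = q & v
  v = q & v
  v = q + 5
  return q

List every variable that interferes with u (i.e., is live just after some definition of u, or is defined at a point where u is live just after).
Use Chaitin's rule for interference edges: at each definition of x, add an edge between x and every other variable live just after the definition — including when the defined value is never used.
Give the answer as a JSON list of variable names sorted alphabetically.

Per-block:
  b0: {b,i,q,v} / ∅
  b1: {b,u} / {b,i}
  b2: {i} / {b,i,q}
  b3: {p} / ∅
  b4: {q,u} / {u,v}
  b5: {b,p} / ∅
  b6: {q,v} / {v}
  b7: {b,p,q} / {b}
  b8: {q,v} / {q,v}

Liveness:
  b0: in=∅ out={b,i,q,v}
  b1: in={b,i,q,v} out={b,i,q,u,v}
  b2: in={b,i,q,v} out={v}
  b3: in={b,i,q,v} out={b,i,q,v}
  b4: in={b,u,v} out={b,v}
  b5: in={v} out={b,v}
  b6: in={v} out={q,v}
  b7: in={b} out=∅
  b8: in={q,v} out=∅

Conflict graph:
  b — {i,p,q,u,v}
  i — {b,p,q,u,v}
  p — {b,i,q,v}
  q — {b,i,p,u,v}
  u — {b,i,q,v}
  v — {b,i,p,q,u}

N(u) = ["b", "i", "q", "v"]

Answer: ["b", "i", "q", "v"]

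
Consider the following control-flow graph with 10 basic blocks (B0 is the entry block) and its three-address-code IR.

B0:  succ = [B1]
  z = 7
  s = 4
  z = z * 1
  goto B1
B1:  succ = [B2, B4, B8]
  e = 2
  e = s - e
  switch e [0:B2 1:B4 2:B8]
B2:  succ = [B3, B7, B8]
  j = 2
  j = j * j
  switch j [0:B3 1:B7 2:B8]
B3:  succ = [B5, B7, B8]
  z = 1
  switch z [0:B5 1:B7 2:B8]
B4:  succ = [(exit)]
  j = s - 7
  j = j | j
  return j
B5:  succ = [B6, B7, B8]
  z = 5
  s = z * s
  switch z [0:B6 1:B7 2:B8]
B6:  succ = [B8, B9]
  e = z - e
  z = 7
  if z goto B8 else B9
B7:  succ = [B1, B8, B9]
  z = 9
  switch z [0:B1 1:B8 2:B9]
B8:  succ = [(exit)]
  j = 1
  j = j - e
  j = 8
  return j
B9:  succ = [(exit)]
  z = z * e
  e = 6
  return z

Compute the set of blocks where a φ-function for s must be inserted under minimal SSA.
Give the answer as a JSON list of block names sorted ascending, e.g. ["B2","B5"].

Answer: ["B1", "B7", "B8", "B9"]

Derivation:
idom tree: B1←B0 B2←B1 B3←B2 B4←B1 B5←B3 B6←B5 B7←B2 B8←B1 B9←B2
Dom at joins:
  B1: preds {B0,B7}: {B0} ∩ {B0,B1,B2,B7} = {B0}; idom=B0
  B7: preds {B2,B3,B5}: {B0,B1,B2} ∩ {B0,B1,B2,B3} ∩ {B0,B1,B2,B3,B5} = {B0,B1,B2}; idom=B2
  B8: preds {B1,B2,B3,B5,B6,B7}: {B0,B1} ∩ {B0,B1,B2} ∩ {B0,B1,B2,B3} ∩ {B0,B1,B2,B3,B5} ∩ {B0,B1,B2,B3,B5,B6} ∩ {B0,B1,B2,B7} = {B0,B1}; idom=B1
  B9: preds {B6,B7}: {B0,B1,B2,B3,B5,B6} ∩ {B0,B1,B2,B7} = {B0,B1,B2}; idom=B2

DF derivation:
  B1←B0: walk · to B0
  B1←B7: walk B7→B2→B1 to B0
  B7←B2: walk · to B2
  B7←B3: walk B3 to B2
  B7←B5: walk B5→B3 to B2
  B8←B1: walk · to B1
  B8←B2: walk B2 to B1
  B8←B3: walk B3→B2 to B1
  B8←B5: walk B5→B3→B2 to B1
  B8←B6: walk B6→B5→B3→B2 to B1
  B8←B7: walk B7→B2 to B1
  B9←B6: walk B6→B5→B3 to B2
  B9←B7: walk B7 to B2
  DF(B0)=∅
  DF(B1)={B1}
  DF(B2)={B1,B8}
  DF(B3)={B7,B8,B9}
  DF(B4)=∅
  DF(B5)={B7,B8,B9}
  DF(B6)={B8,B9}
  DF(B7)={B1,B8,B9}
  DF(B8)=∅
  DF(B9)=∅

φ for s: defs {B0,B5}
  DF⁺ = {B1,B7,B8,B9}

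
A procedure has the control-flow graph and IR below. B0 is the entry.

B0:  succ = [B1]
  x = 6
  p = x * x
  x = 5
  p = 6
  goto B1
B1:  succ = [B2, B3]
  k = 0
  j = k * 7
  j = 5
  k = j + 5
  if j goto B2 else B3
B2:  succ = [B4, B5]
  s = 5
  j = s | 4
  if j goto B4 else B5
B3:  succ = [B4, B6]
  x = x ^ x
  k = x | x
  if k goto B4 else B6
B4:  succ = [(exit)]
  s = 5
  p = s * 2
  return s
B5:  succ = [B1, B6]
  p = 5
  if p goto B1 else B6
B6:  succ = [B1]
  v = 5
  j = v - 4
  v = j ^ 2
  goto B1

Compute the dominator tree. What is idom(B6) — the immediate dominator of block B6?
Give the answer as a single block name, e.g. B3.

idom tree: B1←B0 B2←B1 B3←B1 B4←B1 B5←B2 B6←B1
Dom∩ at merges:
  B1: preds {B0,B5,B6}: {B0} ∩ {B0,B1,B2,B5} ∩ {B0,B1,B6} = {B0}; idom=B0
  B4: preds {B2,B3}: {B0,B1,B2} ∩ {B0,B1,B3} = {B0,B1}; idom=B1
  B6: preds {B3,B5}: {B0,B1,B3} ∩ {B0,B1,B2,B5} = {B0,B1}; idom=B1

idom(B6) = B1

Answer: B1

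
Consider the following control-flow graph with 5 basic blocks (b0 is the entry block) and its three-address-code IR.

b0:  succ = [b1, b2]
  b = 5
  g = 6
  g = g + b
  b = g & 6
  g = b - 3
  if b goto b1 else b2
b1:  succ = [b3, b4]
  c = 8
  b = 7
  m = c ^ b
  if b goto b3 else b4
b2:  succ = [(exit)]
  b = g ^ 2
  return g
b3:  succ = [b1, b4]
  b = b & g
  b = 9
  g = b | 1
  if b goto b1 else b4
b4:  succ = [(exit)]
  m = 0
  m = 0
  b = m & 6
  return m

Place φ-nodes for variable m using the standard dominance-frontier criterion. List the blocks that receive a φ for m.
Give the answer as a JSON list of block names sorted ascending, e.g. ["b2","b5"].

Answer: ["b1"]

Analysis:
idom tree: b1←b0 b2←b0 b3←b1 b4←b1
Dom∩ at merges:
  b1: preds {b0,b3}: {b0} ∩ {b0,b1,b3} = {b0}; idom=b0
  b4: preds {b1,b3}: {b0,b1} ∩ {b0,b1,b3} = {b0,b1}; idom=b1

Frontier:
  join b1 pred b0: · stop@b0
  join b1 pred b3: b3→b1 stop@b0
  join b4 pred b1: · stop@b1
  join b4 pred b3: b3 stop@b1
  b0: DF=∅
  b1: DF={b1}
  b2: DF=∅
  b3: DF={b1,b4}
  b4: DF=∅

φ for m: defs {b1,b4}
  DF⁺ = {b1}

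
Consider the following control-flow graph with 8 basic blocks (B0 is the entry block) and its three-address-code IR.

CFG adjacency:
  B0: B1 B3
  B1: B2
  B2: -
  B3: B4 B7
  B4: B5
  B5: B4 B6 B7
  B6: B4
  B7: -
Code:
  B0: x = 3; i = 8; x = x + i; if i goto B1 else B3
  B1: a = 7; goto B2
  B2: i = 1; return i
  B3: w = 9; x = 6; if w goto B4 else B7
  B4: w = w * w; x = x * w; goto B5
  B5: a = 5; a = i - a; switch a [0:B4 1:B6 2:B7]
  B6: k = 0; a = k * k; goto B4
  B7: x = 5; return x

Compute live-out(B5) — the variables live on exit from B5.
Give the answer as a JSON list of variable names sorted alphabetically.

Per-block:
  B0 def {i,x} use ∅
  B1 def {a} use ∅
  B2 def {i} use ∅
  B3 def {w,x} use ∅
  B4 def {w,x} use {w,x}
  B5 def {a} use {i}
  B6 def {a,k} use ∅
  B7 def {x} use ∅

Backward fixpoint:
  B0 li=∅ lo={i}
  B1 li=∅ lo=∅
  B2 li=∅ lo=∅
  B3 li={i} lo={i,w,x}
  B4 li={i,w,x} lo={i,w,x}
  B5 li={i,w,x} lo={i,w,x}
  B6 li={i,w,x} lo={i,w,x}
  B7 li=∅ lo=∅

live-out(B5) = ["i", "w", "x"]

Answer: ["i", "w", "x"]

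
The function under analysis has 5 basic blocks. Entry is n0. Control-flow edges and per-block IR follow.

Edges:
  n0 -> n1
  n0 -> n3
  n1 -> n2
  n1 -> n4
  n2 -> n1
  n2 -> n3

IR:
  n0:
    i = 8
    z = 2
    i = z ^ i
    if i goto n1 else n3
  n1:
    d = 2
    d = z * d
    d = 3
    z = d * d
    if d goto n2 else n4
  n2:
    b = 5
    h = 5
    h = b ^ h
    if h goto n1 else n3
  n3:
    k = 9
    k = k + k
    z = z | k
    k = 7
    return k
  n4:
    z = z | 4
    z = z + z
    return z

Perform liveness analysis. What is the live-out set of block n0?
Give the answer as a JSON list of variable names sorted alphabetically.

Block summaries:
  n0: def={i,z} ue=∅
  n1: def={d,z} ue={z}
  n2: def={b,h} ue=∅
  n3: def={k,z} ue={z}
  n4: def={z} ue={z}

Backward fixpoint:
  n0: in=∅ out={z}
  n1: in={z} out={z}
  n2: in={z} out={z}
  n3: in={z} out=∅
  n4: in={z} out=∅

live-out(n0) = ["z"]

Answer: ["z"]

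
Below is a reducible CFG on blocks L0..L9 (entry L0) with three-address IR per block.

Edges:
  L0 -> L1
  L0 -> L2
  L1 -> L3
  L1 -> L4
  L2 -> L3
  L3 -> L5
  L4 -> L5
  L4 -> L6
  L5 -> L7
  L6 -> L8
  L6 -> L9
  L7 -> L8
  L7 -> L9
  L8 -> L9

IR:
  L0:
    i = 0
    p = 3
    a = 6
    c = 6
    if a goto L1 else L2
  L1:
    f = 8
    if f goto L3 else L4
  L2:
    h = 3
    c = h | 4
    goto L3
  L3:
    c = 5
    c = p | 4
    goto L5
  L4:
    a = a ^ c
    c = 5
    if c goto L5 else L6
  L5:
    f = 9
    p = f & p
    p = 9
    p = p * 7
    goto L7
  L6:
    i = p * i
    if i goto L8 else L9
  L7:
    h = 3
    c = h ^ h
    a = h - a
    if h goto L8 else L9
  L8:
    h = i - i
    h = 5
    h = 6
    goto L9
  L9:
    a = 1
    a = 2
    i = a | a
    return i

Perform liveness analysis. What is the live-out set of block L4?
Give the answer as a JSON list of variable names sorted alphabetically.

def/use:
  L0: def={a,c,i,p} ue=∅
  L1: def={f} ue=∅
  L2: def={c,h} ue=∅
  L3: def={c} ue={p}
  L4: def={a,c} ue={a,c}
  L5: def={f,p} ue={p}
  L6: def={i} ue={i,p}
  L7: def={a,c,h} ue={a}
  L8: def={h} ue={i}
  L9: def={a,i} ue=∅

Backward fixpoint:
  L0 li=∅ lo={a,c,i,p}
  L1 li={a,c,i,p} lo={a,c,i,p}
  L2 li={a,i,p} lo={a,i,p}
  L3 li={a,i,p} lo={a,i,p}
  L4 li={a,c,i,p} lo={a,i,p}
  L5 li={a,i,p} lo={a,i}
  L6 li={i,p} lo={i}
  L7 li={a,i} lo={i}
  L8 li={i} lo=∅
  L9 li=∅ lo=∅

live-out(L4) = ["a", "i", "p"]

Answer: ["a", "i", "p"]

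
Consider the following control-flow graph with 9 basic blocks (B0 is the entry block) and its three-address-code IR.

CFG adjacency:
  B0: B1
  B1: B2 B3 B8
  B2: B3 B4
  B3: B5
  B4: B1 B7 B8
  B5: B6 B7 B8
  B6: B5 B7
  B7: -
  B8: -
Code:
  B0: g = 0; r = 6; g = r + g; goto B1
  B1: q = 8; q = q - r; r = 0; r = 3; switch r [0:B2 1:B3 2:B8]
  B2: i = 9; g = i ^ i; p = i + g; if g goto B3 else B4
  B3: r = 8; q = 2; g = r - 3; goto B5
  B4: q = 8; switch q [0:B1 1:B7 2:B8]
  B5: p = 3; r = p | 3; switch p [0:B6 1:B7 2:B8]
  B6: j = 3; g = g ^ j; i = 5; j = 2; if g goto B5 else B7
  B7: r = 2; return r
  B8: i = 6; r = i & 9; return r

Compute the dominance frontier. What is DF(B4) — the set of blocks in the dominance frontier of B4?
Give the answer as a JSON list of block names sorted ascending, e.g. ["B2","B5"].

Answer: ["B1", "B7", "B8"]

Working:
idom tree: B1←B0 B2←B1 B3←B1 B4←B2 B5←B3 B6←B5 B7←B1 B8←B1
Dom at joins:
  B1: preds {B0,B4}: {B0} ∩ {B0,B1,B2,B4} = {B0}; idom=B0
  B3: preds {B1,B2}: {B0,B1} ∩ {B0,B1,B2} = {B0,B1}; idom=B1
  B5: preds {B3,B6}: {B0,B1,B3} ∩ {B0,B1,B3,B5,B6} = {B0,B1,B3}; idom=B3
  B7: preds {B4,B5,B6}: {B0,B1,B2,B4} ∩ {B0,B1,B3,B5} ∩ {B0,B1,B3,B5,B6} = {B0,B1}; idom=B1
  B8: preds {B1,B4,B5}: {B0,B1} ∩ {B0,B1,B2,B4} ∩ {B0,B1,B3,B5} = {B0,B1}; idom=B1

DF derivation:
  B1←B0: walk · to B0
  B1←B4: walk B4→B2→B1 to B0
  B3←B1: walk · to B1
  B3←B2: walk B2 to B1
  B5←B3: walk · to B3
  B5←B6: walk B6→B5 to B3
  B7←B4: walk B4→B2 to B1
  B7←B5: walk B5→B3 to B1
  B7←B6: walk B6→B5→B3 to B1
  B8←B1: walk · to B1
  B8←B4: walk B4→B2 to B1
  B8←B5: walk B5→B3 to B1
  B0: DF=∅
  B1: DF={B1}
  B2: DF={B1,B3,B7,B8}
  B3: DF={B7,B8}
  B4: DF={B1,B7,B8}
  B5: DF={B5,B7,B8}
  B6: DF={B5,B7}
  B7: DF=∅
  B8: DF=∅

DF(B4) = ["B1", "B7", "B8"]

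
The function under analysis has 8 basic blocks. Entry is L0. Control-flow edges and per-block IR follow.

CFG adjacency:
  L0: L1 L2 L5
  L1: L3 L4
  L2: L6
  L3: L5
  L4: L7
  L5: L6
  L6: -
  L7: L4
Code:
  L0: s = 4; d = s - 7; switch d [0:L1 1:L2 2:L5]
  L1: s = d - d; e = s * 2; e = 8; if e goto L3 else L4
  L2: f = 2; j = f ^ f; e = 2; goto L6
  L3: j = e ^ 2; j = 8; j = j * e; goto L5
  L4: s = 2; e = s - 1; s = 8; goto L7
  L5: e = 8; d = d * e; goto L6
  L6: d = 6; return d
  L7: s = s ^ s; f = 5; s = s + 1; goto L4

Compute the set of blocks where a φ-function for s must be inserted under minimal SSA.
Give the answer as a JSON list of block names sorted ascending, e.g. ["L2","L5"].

idom tree: L1←L0 L2←L0 L3←L1 L4←L1 L5←L0 L6←L0 L7←L4
Dom at joins:
  L4: preds {L1,L7}: {L0,L1} ∩ {L0,L1,L4,L7} = {L0,L1}; idom=L1
  L5: preds {L0,L3}: {L0} ∩ {L0,L1,L3} = {L0}; idom=L0
  L6: preds {L2,L5}: {L0,L2} ∩ {L0,L5} = {L0}; idom=L0

DF derivation:
  join L4 pred L1: · stop@L1
  join L4 pred L7: L7→L4 stop@L1
  join L5 pred L0: · stop@L0
  join L5 pred L3: L3→L1 stop@L0
  join L6 pred L2: L2 stop@L0
  join L6 pred L5: L5 stop@L0
  L0 → ∅
  L1 → {L5}
  L2 → {L6}
  L3 → {L5}
  L4 → {L4}
  L5 → {L6}
  L6 → ∅
  L7 → {L4}

φ for s: defs {L0,L1,L4,L7}
  DF⁺ = {L4,L5,L6}

Answer: ["L4", "L5", "L6"]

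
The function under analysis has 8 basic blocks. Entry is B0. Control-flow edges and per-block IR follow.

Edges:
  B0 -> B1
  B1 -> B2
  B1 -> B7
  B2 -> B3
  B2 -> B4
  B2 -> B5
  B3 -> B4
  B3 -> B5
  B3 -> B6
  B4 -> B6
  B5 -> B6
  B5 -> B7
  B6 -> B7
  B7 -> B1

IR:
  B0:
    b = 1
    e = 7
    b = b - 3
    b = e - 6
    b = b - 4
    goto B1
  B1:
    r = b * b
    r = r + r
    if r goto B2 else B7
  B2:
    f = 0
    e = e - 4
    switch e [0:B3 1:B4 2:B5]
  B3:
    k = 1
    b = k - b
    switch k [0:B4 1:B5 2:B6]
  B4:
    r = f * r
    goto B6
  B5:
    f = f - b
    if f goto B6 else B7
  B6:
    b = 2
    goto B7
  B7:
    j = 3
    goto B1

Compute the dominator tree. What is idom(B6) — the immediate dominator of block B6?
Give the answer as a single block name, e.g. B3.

idom tree: B1←B0 B2←B1 B3←B2 B4←B2 B5←B2 B6←B2 B7←B1
Dom∩ at merges:
  B1: preds {B0,B7}: {B0} ∩ {B0,B1,B7} = {B0}; idom=B0
  B4: preds {B2,B3}: {B0,B1,B2} ∩ {B0,B1,B2,B3} = {B0,B1,B2}; idom=B2
  B5: preds {B2,B3}: {B0,B1,B2} ∩ {B0,B1,B2,B3} = {B0,B1,B2}; idom=B2
  B6: preds {B3,B4,B5}: {B0,B1,B2,B3} ∩ {B0,B1,B2,B4} ∩ {B0,B1,B2,B5} = {B0,B1,B2}; idom=B2
  B7: preds {B1,B5,B6}: {B0,B1} ∩ {B0,B1,B2,B5} ∩ {B0,B1,B2,B6} = {B0,B1}; idom=B1

idom(B6) = B2

Answer: B2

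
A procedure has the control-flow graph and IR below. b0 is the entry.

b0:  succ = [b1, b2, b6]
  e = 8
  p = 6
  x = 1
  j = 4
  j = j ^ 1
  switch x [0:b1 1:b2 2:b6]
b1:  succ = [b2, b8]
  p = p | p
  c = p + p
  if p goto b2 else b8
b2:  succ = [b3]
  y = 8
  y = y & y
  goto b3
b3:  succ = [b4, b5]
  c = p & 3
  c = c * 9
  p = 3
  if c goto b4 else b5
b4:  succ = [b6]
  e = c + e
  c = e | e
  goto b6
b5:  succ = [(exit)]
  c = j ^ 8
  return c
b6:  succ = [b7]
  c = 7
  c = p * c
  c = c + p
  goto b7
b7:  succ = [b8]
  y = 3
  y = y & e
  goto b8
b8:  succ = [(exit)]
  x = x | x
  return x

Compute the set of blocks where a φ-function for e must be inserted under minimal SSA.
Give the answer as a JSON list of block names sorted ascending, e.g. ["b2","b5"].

idom tree: b1←b0 b2←b0 b3←b2 b4←b3 b5←b3 b6←b0 b7←b6 b8←b0
Dom at joins:
  b2: preds {b0,b1}: {b0} ∩ {b0,b1} = {b0}; idom=b0
  b6: preds {b0,b4}: {b0} ∩ {b0,b2,b3,b4} = {b0}; idom=b0
  b8: preds {b1,b7}: {b0,b1} ∩ {b0,b6,b7} = {b0}; idom=b0

Frontier:
  join b2 pred b0: · stop@b0
  join b2 pred b1: b1 stop@b0
  join b6 pred b0: · stop@b0
  join b6 pred b4: b4→b3→b2 stop@b0
  join b8 pred b1: b1 stop@b0
  join b8 pred b7: b7→b6 stop@b0
  b0: DF=∅
  b1: DF={b2,b8}
  b2: DF={b6}
  b3: DF={b6}
  b4: DF={b6}
  b5: DF=∅
  b6: DF={b8}
  b7: DF={b8}
  b8: DF=∅

φ for e: defs {b0,b4}
  DF⁺ = {b6,b8}

Answer: ["b6", "b8"]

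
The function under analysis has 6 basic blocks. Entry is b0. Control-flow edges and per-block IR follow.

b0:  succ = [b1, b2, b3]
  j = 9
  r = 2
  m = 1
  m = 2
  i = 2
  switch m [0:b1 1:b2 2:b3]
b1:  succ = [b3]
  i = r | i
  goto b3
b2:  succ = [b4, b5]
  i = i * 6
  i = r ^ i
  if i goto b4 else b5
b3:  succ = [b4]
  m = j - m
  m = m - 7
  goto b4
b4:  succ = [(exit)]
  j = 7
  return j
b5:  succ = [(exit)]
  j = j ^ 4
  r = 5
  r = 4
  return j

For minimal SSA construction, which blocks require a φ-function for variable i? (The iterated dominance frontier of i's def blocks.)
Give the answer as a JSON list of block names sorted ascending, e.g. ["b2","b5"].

idom tree: b1←b0 b2←b0 b3←b0 b4←b0 b5←b2
Dom at joins:
  b3: preds {b0,b1}: {b0} ∩ {b0,b1} = {b0}; idom=b0
  b4: preds {b2,b3}: {b0,b2} ∩ {b0,b3} = {b0}; idom=b0

DF walk-up:
  join b3 pred b0: · stop@b0
  join b3 pred b1: b1 stop@b0
  join b4 pred b2: b2 stop@b0
  join b4 pred b3: b3 stop@b0
  b0: DF=∅
  b1: DF={b3}
  b2: DF={b4}
  b3: DF={b4}
  b4: DF=∅
  b5: DF=∅

φ for i: defs {b0,b1,b2}
  DF⁺ = {b3,b4}

Answer: ["b3", "b4"]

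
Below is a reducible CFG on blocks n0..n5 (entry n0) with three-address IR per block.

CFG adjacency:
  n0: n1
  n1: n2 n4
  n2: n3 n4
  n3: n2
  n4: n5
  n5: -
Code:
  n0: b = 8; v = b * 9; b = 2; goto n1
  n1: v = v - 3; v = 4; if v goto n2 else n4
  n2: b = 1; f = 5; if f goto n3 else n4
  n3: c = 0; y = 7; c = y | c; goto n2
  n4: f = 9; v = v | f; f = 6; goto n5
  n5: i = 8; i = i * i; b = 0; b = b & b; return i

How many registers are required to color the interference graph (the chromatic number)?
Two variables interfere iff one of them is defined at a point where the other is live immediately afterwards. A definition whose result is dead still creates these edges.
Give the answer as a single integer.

Answer: 3

Derivation:
def/use:
  n0: def={b,v} ue=∅
  n1: def={v} ue={v}
  n2: def={b,f} ue=∅
  n3: def={c,y} ue=∅
  n4: def={f,v} ue={v}
  n5: def={b,i} ue=∅

Liveness:
  live n0: ∅→{v}
  live n1: {v}→{v}
  live n2: {v}→{v}
  live n3: {v}→{v}
  live n4: {v}→∅
  live n5: ∅→∅

Conflict graph:
  b: {i,v}
  c: {v,y}
  f: {v}
  i: {b}
  v: {b,c,f,y}
  y: {c,v}

Colouring:
  lower bound: {c,v,y} mutually conflict ⇒ χ ≥ 3
  assign b→R1 c→R1 f→R1 i→R0 v→R0 y→R2 — no edge inside a register ⇒ χ ≤ 3
  χ = 3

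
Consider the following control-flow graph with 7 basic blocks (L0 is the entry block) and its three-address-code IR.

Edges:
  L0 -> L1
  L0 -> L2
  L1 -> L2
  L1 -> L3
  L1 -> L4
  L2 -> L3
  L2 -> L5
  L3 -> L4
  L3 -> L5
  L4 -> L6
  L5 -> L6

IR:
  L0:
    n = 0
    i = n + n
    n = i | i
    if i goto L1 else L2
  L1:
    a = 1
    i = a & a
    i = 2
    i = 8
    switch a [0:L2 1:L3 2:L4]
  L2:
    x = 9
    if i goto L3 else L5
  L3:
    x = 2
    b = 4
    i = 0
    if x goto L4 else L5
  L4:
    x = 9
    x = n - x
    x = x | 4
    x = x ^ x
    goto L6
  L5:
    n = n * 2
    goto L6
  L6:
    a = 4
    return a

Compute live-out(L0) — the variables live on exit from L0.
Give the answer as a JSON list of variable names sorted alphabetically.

Answer: ["i", "n"]

Analysis:
Per-block:
  L0: {i,n} / ∅
  L1: {a,i} / ∅
  L2: {x} / {i}
  L3: {b,i,x} / ∅
  L4: {x} / {n}
  L5: {n} / {n}
  L6: {a} / ∅

Backward fixpoint:
  L0 li=∅ lo={i,n}
  L1 li={n} lo={i,n}
  L2 li={i,n} lo={n}
  L3 li={n} lo={n}
  L4 li={n} lo=∅
  L5 li={n} lo=∅
  L6 li=∅ lo=∅

live-out(L0) = ["i", "n"]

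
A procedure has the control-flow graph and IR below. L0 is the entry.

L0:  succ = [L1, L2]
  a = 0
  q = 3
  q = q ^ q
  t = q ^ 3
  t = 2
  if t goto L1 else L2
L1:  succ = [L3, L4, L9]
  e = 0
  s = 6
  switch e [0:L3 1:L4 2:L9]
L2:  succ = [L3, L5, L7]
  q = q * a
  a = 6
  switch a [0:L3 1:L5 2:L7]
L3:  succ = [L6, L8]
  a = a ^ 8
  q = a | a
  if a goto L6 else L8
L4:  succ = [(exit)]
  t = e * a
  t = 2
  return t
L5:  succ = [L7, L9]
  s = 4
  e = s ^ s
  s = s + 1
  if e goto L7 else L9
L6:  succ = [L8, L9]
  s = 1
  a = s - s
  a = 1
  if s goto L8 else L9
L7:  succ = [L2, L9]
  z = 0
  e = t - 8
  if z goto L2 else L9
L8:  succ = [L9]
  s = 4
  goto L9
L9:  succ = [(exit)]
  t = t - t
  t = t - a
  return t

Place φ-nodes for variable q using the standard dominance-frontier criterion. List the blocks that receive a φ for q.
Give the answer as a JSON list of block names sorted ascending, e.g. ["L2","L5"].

Answer: ["L2", "L3", "L9"]

Analysis:
idom tree: L1←L0 L2←L0 L3←L0 L4←L1 L5←L2 L6←L3 L7←L2 L8←L3 L9←L0
Dom∩ at merges:
  L2: preds {L0,L7}: {L0} ∩ {L0,L2,L7} = {L0}; idom=L0
  L3: preds {L1,L2}: {L0,L1} ∩ {L0,L2} = {L0}; idom=L0
  L7: preds {L2,L5}: {L0,L2} ∩ {L0,L2,L5} = {L0,L2}; idom=L2
  L8: preds {L3,L6}: {L0,L3} ∩ {L0,L3,L6} = {L0,L3}; idom=L3
  L9: preds {L1,L5,L6,L7,L8}: {L0,L1} ∩ {L0,L2,L5} ∩ {L0,L3,L6} ∩ {L0,L2,L7} ∩ {L0,L3,L8} = {L0}; idom=L0

Frontier:
  join L2 pred L0: · stop@L0
  join L2 pred L7: L7→L2 stop@L0
  join L3 pred L1: L1 stop@L0
  join L3 pred L2: L2 stop@L0
  join L7 pred L2: · stop@L2
  join L7 pred L5: L5 stop@L2
  join L8 pred L3: · stop@L3
  join L8 pred L6: L6 stop@L3
  join L9 pred L1: L1 stop@L0
  join L9 pred L5: L5→L2 stop@L0
  join L9 pred L6: L6→L3 stop@L0
  join L9 pred L7: L7→L2 stop@L0
  join L9 pred L8: L8→L3 stop@L0
  L0 → ∅
  L1 → {L3,L9}
  L2 → {L2,L3,L9}
  L3 → {L9}
  L4 → ∅
  L5 → {L7,L9}
  L6 → {L8,L9}
  L7 → {L2,L9}
  L8 → {L9}
  L9 → ∅

φ for q: defs {L0,L2,L3}
  DF⁺ = {L2,L3,L9}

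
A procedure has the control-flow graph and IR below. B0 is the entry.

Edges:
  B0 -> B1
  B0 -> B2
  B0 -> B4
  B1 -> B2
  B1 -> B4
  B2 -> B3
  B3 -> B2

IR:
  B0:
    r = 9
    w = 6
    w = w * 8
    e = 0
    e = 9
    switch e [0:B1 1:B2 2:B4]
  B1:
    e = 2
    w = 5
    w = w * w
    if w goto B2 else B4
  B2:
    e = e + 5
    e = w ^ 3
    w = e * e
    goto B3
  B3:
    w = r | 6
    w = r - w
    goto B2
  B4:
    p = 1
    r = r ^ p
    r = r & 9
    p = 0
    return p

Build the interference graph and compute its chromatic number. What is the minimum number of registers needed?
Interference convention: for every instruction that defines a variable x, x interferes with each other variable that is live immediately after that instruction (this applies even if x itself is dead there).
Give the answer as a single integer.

Answer: 3

Analysis:
def/use:
  B0 def {e,r,w} use ∅
  B1 def {e,w} use ∅
  B2 def {e,w} use {e,w}
  B3 def {w} use {r}
  B4 def {p,r} use {r}

Liveness:
  B0: in=∅ out={e,r,w}
  B1: in={r} out={e,r,w}
  B2: in={e,r,w} out={e,r}
  B3: in={e,r} out={e,r,w}
  B4: in={r} out=∅

Interfere edges:
  e↔{r,w}
  p↔{r}
  r↔{e,p,w}
  w↔{e,r}

Colouring:
  lower bound: {e,r,w} mutually conflict ⇒ χ ≥ 3
  3-colouring: R0={r}  R1={e,p}  R2={w}
  χ = 3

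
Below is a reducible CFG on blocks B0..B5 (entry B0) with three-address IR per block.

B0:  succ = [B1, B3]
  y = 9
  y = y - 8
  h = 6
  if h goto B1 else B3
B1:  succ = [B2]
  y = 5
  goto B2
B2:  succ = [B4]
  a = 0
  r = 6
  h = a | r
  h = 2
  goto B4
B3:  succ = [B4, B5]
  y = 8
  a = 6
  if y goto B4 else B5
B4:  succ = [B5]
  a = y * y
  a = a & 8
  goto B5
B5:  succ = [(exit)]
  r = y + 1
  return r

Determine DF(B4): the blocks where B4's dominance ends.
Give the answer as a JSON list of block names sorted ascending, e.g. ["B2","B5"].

Answer: ["B5"]

Derivation:
idom tree: B1←B0 B2←B1 B3←B0 B4←B0 B5←B0
Dom∩ at merges:
  B4: preds {B2,B3}: {B0,B1,B2} ∩ {B0,B3} = {B0}; idom=B0
  B5: preds {B3,B4}: {B0,B3} ∩ {B0,B4} = {B0}; idom=B0

DF derivation:
  join B4 pred B2: B2→B1 stop@B0
  join B4 pred B3: B3 stop@B0
  join B5 pred B3: B3 stop@B0
  join B5 pred B4: B4 stop@B0
  B0: DF=∅
  B1: DF={B4}
  B2: DF={B4}
  B3: DF={B4,B5}
  B4: DF={B5}
  B5: DF=∅

DF(B4) = ["B5"]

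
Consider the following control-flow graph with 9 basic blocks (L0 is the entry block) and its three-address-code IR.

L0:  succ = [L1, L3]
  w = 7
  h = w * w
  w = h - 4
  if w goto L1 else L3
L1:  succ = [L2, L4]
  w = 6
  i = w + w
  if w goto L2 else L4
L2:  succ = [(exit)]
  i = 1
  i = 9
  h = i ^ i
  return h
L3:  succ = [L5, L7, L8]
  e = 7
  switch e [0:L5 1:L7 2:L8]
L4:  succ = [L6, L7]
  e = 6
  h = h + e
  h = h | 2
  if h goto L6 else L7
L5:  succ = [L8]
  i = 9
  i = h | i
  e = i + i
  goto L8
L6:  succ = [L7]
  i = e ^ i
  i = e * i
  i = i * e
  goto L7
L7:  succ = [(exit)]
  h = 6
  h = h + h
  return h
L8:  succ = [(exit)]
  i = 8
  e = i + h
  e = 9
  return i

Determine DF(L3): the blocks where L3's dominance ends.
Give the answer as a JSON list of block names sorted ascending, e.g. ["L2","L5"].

idom tree: L1←L0 L2←L1 L3←L0 L4←L1 L5←L3 L6←L4 L7←L0 L8←L3
Join-block Dom:
  L7: preds {L3,L4,L6}: {L0,L3} ∩ {L0,L1,L4} ∩ {L0,L1,L4,L6} = {L0}; idom=L0
  L8: preds {L3,L5}: {L0,L3} ∩ {L0,L3,L5} = {L0,L3}; idom=L3

Frontier:
  L7←L3: walk L3 to L0
  L7←L4: walk L4→L1 to L0
  L7←L6: walk L6→L4→L1 to L0
  L8←L3: walk · to L3
  L8←L5: walk L5 to L3
  DF(L0)=∅
  DF(L1)={L7}
  DF(L2)=∅
  DF(L3)={L7}
  DF(L4)={L7}
  DF(L5)={L8}
  DF(L6)={L7}
  DF(L7)=∅
  DF(L8)=∅

DF(L3) = ["L7"]

Answer: ["L7"]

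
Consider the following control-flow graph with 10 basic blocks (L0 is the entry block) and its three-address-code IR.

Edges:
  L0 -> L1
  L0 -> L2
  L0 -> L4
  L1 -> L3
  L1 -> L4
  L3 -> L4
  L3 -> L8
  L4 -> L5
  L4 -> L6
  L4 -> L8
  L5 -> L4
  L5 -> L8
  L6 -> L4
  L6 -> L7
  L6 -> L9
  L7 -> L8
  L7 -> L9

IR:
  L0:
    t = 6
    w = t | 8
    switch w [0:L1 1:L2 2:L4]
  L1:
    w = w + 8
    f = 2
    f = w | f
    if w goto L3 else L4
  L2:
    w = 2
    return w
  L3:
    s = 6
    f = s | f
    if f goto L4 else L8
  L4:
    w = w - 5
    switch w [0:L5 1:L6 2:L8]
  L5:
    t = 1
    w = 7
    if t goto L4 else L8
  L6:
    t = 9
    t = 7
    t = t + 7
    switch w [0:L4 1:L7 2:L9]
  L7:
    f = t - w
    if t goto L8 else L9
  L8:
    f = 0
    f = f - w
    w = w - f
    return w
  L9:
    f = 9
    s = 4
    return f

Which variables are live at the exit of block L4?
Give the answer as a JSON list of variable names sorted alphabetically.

Answer: ["w"]

Analysis:
Per-block:
  L0: def={t,w} ue=∅
  L1: def={f,w} ue={w}
  L2: def={w} ue=∅
  L3: def={f,s} ue={f}
  L4: def={w} ue={w}
  L5: def={t,w} ue=∅
  L6: def={t} ue={w}
  L7: def={f} ue={t,w}
  L8: def={f,w} ue={w}
  L9: def={f,s} ue=∅

Live sets:
  live L0: ∅→{w}
  live L1: {w}→{f,w}
  live L2: ∅→∅
  live L3: {f,w}→{w}
  live L4: {w}→{w}
  live L5: ∅→{w}
  live L6: {w}→{t,w}
  live L7: {t,w}→{w}
  live L8: {w}→∅
  live L9: ∅→∅

live-out(L4) = ["w"]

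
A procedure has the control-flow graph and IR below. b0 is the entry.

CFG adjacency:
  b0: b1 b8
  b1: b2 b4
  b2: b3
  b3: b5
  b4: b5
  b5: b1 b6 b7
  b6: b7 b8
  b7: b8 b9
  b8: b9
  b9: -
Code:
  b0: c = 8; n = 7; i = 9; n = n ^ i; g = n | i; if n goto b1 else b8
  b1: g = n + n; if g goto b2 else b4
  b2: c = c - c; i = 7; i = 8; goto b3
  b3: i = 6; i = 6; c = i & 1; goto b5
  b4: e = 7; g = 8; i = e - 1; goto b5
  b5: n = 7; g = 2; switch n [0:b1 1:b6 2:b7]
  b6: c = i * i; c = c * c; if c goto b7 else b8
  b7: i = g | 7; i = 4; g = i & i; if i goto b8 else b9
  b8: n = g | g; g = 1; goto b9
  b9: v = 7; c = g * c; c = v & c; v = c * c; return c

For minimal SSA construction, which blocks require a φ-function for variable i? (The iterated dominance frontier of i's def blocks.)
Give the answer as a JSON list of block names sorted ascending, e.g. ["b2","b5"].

idom tree: b1←b0 b2←b1 b3←b2 b4←b1 b5←b1 b6←b5 b7←b5 b8←b0 b9←b0
Join-block Dom:
  b1: preds {b0,b5}: {b0} ∩ {b0,b1,b5} = {b0}; idom=b0
  b5: preds {b3,b4}: {b0,b1,b2,b3} ∩ {b0,b1,b4} = {b0,b1}; idom=b1
  b7: preds {b5,b6}: {b0,b1,b5} ∩ {b0,b1,b5,b6} = {b0,b1,b5}; idom=b5
  b8: preds {b0,b6,b7}: {b0} ∩ {b0,b1,b5,b6} ∩ {b0,b1,b5,b7} = {b0}; idom=b0
  b9: preds {b7,b8}: {b0,b1,b5,b7} ∩ {b0,b8} = {b0}; idom=b0

Frontier:
  join b1 pred b0: · stop@b0
  join b1 pred b5: b5→b1 stop@b0
  join b5 pred b3: b3→b2 stop@b1
  join b5 pred b4: b4 stop@b1
  join b7 pred b5: · stop@b5
  join b7 pred b6: b6 stop@b5
  join b8 pred b0: · stop@b0
  join b8 pred b6: b6→b5→b1 stop@b0
  join b8 pred b7: b7→b5→b1 stop@b0
  join b9 pred b7: b7→b5→b1 stop@b0
  join b9 pred b8: b8 stop@b0
  b0: DF=∅
  b1: DF={b1,b8,b9}
  b2: DF={b5}
  b3: DF={b5}
  b4: DF={b5}
  b5: DF={b1,b8,b9}
  b6: DF={b7,b8}
  b7: DF={b8,b9}
  b8: DF={b9}
  b9: DF=∅

φ for i: defs {b0,b2,b3,b4,b7}
  DF⁺ = {b1,b5,b8,b9}

Answer: ["b1", "b5", "b8", "b9"]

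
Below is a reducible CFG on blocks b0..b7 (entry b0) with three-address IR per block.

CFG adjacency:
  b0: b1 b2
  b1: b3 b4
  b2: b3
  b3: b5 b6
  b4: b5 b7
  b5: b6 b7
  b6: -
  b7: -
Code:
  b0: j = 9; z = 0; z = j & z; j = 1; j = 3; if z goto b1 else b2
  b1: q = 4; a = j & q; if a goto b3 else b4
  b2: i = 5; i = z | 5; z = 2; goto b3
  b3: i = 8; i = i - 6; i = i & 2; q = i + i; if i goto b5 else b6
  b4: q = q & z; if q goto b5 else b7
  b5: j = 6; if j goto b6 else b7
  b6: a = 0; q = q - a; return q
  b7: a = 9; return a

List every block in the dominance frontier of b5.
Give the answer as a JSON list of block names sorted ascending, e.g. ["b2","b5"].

Answer: ["b6", "b7"]

Derivation:
idom tree: b1←b0 b2←b0 b3←b0 b4←b1 b5←b0 b6←b0 b7←b0
Dom at joins:
  b3: preds {b1,b2}: {b0,b1} ∩ {b0,b2} = {b0}; idom=b0
  b5: preds {b3,b4}: {b0,b3} ∩ {b0,b1,b4} = {b0}; idom=b0
  b6: preds {b3,b5}: {b0,b3} ∩ {b0,b5} = {b0}; idom=b0
  b7: preds {b4,b5}: {b0,b1,b4} ∩ {b0,b5} = {b0}; idom=b0

Frontier:
  b3←b1: walk b1 to b0
  b3←b2: walk b2 to b0
  b5←b3: walk b3 to b0
  b5←b4: walk b4→b1 to b0
  b6←b3: walk b3 to b0
  b6←b5: walk b5 to b0
  b7←b4: walk b4→b1 to b0
  b7←b5: walk b5 to b0
  DF(b0)=∅
  DF(b1)={b3,b5,b7}
  DF(b2)={b3}
  DF(b3)={b5,b6}
  DF(b4)={b5,b7}
  DF(b5)={b6,b7}
  DF(b6)=∅
  DF(b7)=∅

DF(b5) = ["b6", "b7"]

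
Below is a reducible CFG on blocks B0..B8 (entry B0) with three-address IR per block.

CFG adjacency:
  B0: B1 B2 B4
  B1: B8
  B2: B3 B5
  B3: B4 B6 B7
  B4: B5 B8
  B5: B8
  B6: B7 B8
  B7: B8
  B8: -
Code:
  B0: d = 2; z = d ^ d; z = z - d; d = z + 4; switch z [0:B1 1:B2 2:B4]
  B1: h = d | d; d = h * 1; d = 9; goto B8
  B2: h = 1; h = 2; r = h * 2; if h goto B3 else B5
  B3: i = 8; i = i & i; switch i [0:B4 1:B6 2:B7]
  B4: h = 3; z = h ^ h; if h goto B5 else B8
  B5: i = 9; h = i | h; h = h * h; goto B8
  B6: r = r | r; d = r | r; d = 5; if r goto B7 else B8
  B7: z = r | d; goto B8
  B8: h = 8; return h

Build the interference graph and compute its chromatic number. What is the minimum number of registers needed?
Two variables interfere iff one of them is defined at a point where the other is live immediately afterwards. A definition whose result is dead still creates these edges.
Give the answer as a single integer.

Answer: 4

Working:
def/use:
  B0: {d,z} / ∅
  B1: {d,h} / {d}
  B2: {h,r} / ∅
  B3: {i} / ∅
  B4: {h,z} / ∅
  B5: {h,i} / {h}
  B6: {d,r} / {r}
  B7: {z} / {d,r}
  B8: {h} / ∅

Backward fixpoint:
  live B0: ∅→{d}
  live B1: {d}→∅
  live B2: {d}→{d,h,r}
  live B3: {d,r}→{d,r}
  live B4: ∅→{h}
  live B5: {h}→∅
  live B6: {r}→{d,r}
  live B7: {d,r}→∅
  live B8: ∅→∅

Conflict graph:
  d — {h,i,r,z}
  h — {d,i,r,z}
  i — {d,h,r}
  r — {d,h,i}
  z — {d,h}

Registers:
  {d,h,i,r} pairwise interfere (4-clique) ⇒ χ ≥ 4
  4-colouring: r0={d}  r1={h}  r2={i,z}  r3={r}
  χ = 4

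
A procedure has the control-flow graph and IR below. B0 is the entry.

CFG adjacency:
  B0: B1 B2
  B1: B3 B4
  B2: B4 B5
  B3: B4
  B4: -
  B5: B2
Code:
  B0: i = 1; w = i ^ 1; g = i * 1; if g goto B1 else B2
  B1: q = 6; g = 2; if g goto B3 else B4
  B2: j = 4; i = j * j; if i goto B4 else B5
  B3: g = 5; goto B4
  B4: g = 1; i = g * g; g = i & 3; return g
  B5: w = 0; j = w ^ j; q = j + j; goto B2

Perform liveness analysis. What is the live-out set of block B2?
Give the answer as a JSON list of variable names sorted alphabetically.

Answer: ["j"]

Working:
Block summaries:
  B0: {g,i,w} / ∅
  B1: {g,q} / ∅
  B2: {i,j} / ∅
  B3: {g} / ∅
  B4: {g,i} / ∅
  B5: {j,q,w} / {j}

Backward fixpoint:
  B0: in=∅ out=∅
  B1: in=∅ out=∅
  B2: in=∅ out={j}
  B3: in=∅ out=∅
  B4: in=∅ out=∅
  B5: in={j} out=∅

live-out(B2) = ["j"]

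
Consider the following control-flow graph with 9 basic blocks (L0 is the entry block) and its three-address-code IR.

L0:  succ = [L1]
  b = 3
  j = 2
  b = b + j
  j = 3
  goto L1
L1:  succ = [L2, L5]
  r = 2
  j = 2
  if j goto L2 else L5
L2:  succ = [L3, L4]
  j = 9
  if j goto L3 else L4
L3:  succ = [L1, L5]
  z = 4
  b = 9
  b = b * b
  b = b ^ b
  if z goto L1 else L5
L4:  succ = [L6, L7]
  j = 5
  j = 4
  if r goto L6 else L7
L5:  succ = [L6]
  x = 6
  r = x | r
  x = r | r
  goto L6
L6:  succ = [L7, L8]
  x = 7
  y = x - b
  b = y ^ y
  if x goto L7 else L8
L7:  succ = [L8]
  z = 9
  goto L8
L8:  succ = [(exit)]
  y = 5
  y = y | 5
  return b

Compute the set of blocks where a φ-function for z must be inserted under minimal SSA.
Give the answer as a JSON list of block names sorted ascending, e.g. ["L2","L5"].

Answer: ["L1", "L5", "L6", "L7", "L8"]

Working:
idom tree: L1←L0 L2←L1 L3←L2 L4←L2 L5←L1 L6←L1 L7←L1 L8←L1
Dom∩ at merges:
  L1: preds {L0,L3}: {L0} ∩ {L0,L1,L2,L3} = {L0}; idom=L0
  L5: preds {L1,L3}: {L0,L1} ∩ {L0,L1,L2,L3} = {L0,L1}; idom=L1
  L6: preds {L4,L5}: {L0,L1,L2,L4} ∩ {L0,L1,L5} = {L0,L1}; idom=L1
  L7: preds {L4,L6}: {L0,L1,L2,L4} ∩ {L0,L1,L6} = {L0,L1}; idom=L1
  L8: preds {L6,L7}: {L0,L1,L6} ∩ {L0,L1,L7} = {L0,L1}; idom=L1

Frontier:
  L1←L0: walk · to L0
  L1←L3: walk L3→L2→L1 to L0
  L5←L1: walk · to L1
  L5←L3: walk L3→L2 to L1
  L6←L4: walk L4→L2 to L1
  L6←L5: walk L5 to L1
  L7←L4: walk L4→L2 to L1
  L7←L6: walk L6 to L1
  L8←L6: walk L6 to L1
  L8←L7: walk L7 to L1
  L0: DF=∅
  L1: DF={L1}
  L2: DF={L1,L5,L6,L7}
  L3: DF={L1,L5}
  L4: DF={L6,L7}
  L5: DF={L6}
  L6: DF={L7,L8}
  L7: DF={L8}
  L8: DF=∅

φ for z: defs {L3,L7}
  DF⁺ = {L1,L5,L6,L7,L8}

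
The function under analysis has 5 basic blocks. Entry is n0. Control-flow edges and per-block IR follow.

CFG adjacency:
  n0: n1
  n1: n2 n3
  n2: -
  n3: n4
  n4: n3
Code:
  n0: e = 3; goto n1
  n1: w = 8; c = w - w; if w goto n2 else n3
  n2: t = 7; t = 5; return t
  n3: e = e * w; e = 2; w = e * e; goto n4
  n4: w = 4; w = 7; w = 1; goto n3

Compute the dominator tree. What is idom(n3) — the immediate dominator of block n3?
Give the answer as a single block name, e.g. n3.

idom tree: n1←n0 n2←n1 n3←n1 n4←n3
Dom at joins:
  n3: preds {n1,n4}: {n0,n1} ∩ {n0,n1,n3,n4} = {n0,n1}; idom=n1

idom(n3) = n1

Answer: n1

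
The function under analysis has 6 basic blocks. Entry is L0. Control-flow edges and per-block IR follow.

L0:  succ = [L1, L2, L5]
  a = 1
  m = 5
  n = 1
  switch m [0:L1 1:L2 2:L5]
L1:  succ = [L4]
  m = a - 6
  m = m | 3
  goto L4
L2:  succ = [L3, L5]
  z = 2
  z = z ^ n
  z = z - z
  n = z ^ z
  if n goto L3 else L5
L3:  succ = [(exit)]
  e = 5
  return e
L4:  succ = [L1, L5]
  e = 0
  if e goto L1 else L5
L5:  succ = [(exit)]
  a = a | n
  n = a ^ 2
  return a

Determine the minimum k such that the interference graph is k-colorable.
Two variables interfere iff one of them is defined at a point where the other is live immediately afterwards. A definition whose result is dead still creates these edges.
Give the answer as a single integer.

Answer: 3

Analysis:
Block summaries:
  L0: def={a,m,n} ue=∅
  L1: def={m} ue={a}
  L2: def={n,z} ue={n}
  L3: def={e} ue=∅
  L4: def={e} ue=∅
  L5: def={a,n} ue={a,n}

Live sets:
  L0: in=∅ out={a,n}
  L1: in={a,n} out={a,n}
  L2: in={a,n} out={a,n}
  L3: in=∅ out=∅
  L4: in={a,n} out={a,n}
  L5: in={a,n} out=∅

Conflict graph:
  a: {e,m,n,z}
  e: {a,n}
  m: {a,n}
  n: {a,e,m,z}
  z: {a,n}

Chromatic number:
  clique {a,e,n} ⇒ need ≥ 3
  assign a→c0 e→c2 m→c2 n→c1 z→c2 — no edge inside a register ⇒ χ ≤ 3
  χ = 3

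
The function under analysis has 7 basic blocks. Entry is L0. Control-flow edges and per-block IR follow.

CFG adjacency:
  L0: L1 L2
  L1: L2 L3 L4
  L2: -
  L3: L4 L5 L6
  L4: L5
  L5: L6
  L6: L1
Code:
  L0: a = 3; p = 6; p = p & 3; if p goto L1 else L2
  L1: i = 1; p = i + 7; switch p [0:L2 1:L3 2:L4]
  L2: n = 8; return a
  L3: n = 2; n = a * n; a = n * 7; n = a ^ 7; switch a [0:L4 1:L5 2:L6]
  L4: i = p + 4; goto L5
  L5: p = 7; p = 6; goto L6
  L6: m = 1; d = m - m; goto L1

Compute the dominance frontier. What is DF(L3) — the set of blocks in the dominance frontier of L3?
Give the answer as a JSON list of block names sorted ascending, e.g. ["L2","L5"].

idom tree: L1←L0 L2←L0 L3←L1 L4←L1 L5←L1 L6←L1
Join-block Dom:
  L1: preds {L0,L6}: {L0} ∩ {L0,L1,L6} = {L0}; idom=L0
  L2: preds {L0,L1}: {L0} ∩ {L0,L1} = {L0}; idom=L0
  L4: preds {L1,L3}: {L0,L1} ∩ {L0,L1,L3} = {L0,L1}; idom=L1
  L5: preds {L3,L4}: {L0,L1,L3} ∩ {L0,L1,L4} = {L0,L1}; idom=L1
  L6: preds {L3,L5}: {L0,L1,L3} ∩ {L0,L1,L5} = {L0,L1}; idom=L1

Frontier:
  join L1 pred L0: · stop@L0
  join L1 pred L6: L6→L1 stop@L0
  join L2 pred L0: · stop@L0
  join L2 pred L1: L1 stop@L0
  join L4 pred L1: · stop@L1
  join L4 pred L3: L3 stop@L1
  join L5 pred L3: L3 stop@L1
  join L5 pred L4: L4 stop@L1
  join L6 pred L3: L3 stop@L1
  join L6 pred L5: L5 stop@L1
  L0: DF=∅
  L1: DF={L1,L2}
  L2: DF=∅
  L3: DF={L4,L5,L6}
  L4: DF={L5}
  L5: DF={L6}
  L6: DF={L1}

DF(L3) = ["L4", "L5", "L6"]

Answer: ["L4", "L5", "L6"]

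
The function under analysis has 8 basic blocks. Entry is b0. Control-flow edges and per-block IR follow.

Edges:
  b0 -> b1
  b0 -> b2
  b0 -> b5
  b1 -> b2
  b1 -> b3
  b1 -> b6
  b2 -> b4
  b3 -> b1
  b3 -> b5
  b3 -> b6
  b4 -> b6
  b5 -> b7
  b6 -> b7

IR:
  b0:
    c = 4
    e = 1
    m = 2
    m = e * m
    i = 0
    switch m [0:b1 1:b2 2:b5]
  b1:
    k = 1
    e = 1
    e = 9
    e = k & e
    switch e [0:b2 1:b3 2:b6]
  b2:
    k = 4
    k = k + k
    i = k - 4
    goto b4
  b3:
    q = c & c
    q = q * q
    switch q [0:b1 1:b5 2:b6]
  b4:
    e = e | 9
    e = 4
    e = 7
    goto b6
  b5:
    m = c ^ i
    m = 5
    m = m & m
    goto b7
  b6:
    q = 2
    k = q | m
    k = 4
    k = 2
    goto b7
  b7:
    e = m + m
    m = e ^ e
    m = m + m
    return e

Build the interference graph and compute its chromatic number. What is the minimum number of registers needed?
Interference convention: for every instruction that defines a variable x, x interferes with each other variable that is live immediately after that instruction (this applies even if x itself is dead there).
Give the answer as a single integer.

Answer: 5

Derivation:
def/use:
  b0: def={c,e,i,m} ue=∅
  b1: def={e,k} ue=∅
  b2: def={i,k} ue=∅
  b3: def={q} ue={c}
  b4: def={e} ue={e}
  b5: def={m} ue={c,i}
  b6: def={k,q} ue={m}
  b7: def={e,m} ue={m}

Backward fixpoint:
  live b0: ∅→{c,e,i,m}
  live b1: {c,i,m}→{c,e,i,m}
  live b2: {e,m}→{e,m}
  live b3: {c,i,m}→{c,i,m}
  live b4: {e,m}→{m}
  live b5: {c,i}→{m}
  live b6: {m}→{m}
  live b7: {m}→∅

Interfere edges:
  c↔{e,i,k,m,q}
  e↔{c,i,k,m}
  i↔{c,e,k,m,q}
  k↔{c,e,i,m}
  m↔{c,e,i,k,q}
  q↔{c,i,m}

Registers:
  lower bound: {c,e,i,k,m} mutually conflict ⇒ χ ≥ 5
  5-colouring: R0={c}  R1={i}  R2={m}  R3={e,q}  R4={k}
  χ = 5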